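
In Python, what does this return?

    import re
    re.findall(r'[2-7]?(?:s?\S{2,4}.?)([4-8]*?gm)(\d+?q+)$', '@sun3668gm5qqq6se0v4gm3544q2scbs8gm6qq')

[('gm', '6qq')]

Pattern: optionally a character in [2-7]; then optionally a literal 's', then 2 to 4 of a non-whitespace character, then optionally any character (non-capturing group); then zero or more of a character in [4-8] (lazy), then the literal 'gm' (captured); then one or more of a digit (lazy), then one or more of a literal 'q' (captured); then anchored at the end.
With 2 capturing groups, `findall` returns a 2-tuple per match.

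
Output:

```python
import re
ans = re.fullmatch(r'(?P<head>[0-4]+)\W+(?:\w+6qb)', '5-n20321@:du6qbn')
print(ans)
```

None

`fullmatch` succeeds only if the pattern covers the string from start to end.
Here the string isn't matched end-to-end, so the call returns None.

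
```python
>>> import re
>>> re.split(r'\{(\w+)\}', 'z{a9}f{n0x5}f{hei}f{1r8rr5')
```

['z', 'a9', 'f', 'n0x5', 'f', 'hei', 'f{1r8rr5']

Matches to split on: at [1:5] → '{a9}'; at [6:12] → '{n0x5}'; at [13:18] → '{hei}'.
With a capturing group present, the delimiter's captured portion is kept in the result list.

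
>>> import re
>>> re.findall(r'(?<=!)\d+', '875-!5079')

Because the assertion is zero-width, the text it checks is not consumed and won't appear in the result.
Matches: at [5:9] → '5079'.
No capturing groups, so `findall` returns the 1 full match string.

['5079']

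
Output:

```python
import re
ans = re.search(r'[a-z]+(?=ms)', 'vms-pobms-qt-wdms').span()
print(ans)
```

The positive lookaround only admits positions where the adjacent text matches; those characters stay outside the span.
The match spans [0:1] → 'v'.

(0, 1)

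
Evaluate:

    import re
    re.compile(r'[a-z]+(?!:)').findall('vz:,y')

['v', 'y']

The negative lookaround is zero-width — it rules out positions where the adjacent text would match, without consuming anything.
Matches: at [0:1] → 'v'; at [4:5] → 'y'.
Since nothing is captured, `findall` lists the 2 matched substrings directly.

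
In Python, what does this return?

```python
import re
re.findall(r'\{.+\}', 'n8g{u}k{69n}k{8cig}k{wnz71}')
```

['{u}k{69n}k{8cig}k{wnz71}']

Scanning left to right: at [3:27] → '{u}k{69n}k{8cig}k{wnz71}'.
With no groups in the pattern, `findall` gives back each whole match — 1 here.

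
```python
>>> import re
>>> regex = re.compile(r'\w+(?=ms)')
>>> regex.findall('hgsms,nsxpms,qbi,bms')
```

['hgs', 'nsxp', 'b']

The lookaround is zero-width — it requires the adjacent text to match without consuming it, so the asserted text isn't part of the match.
Since nothing is captured, `findall` lists the 3 matched substrings directly.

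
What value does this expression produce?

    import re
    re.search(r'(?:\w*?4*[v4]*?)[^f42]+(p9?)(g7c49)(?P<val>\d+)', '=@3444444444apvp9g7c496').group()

'3444444444apvp9g7c496'

This matches zero or more of a word character (lazy), then zero or more of a literal '4', then zero or more of one of [v4] (lazy) (non-capturing group); then one or more of any character except [f42]; then the literal 'p', then optionally a literal '9' (captured); then the literal 'g7c', then the literal '49' (captured); then one or more of a digit (captured as 'val').
The match spans [2:23] → '3444444444apvp9g7c496'.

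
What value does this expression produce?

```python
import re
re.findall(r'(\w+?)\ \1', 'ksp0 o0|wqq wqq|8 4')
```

['wqq']

The backreference `\1` re-matches whatever the first group consumed, character for character.
Because there's exactly one group, `findall` drops the full match and keeps group 1 from the one hit.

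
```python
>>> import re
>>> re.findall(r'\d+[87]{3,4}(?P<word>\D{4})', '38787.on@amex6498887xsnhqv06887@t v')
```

The pattern matches one or more of a digit; then 3 to 4 of one of [87]; then exactly 4 of a non-digit (captured as 'word').
Scanning left to right: at [0:9] match '38787.on@', group 1 = '.on@'; at [13:24] match '6498887xsnh', group 1 = 'xsnh'; at [26:35] match '06887@t v', group 1 = '@t v'.
Because there's exactly one group, `findall` drops the full match and keeps group 1 from each hit.

['.on@', 'xsnh', '@t v']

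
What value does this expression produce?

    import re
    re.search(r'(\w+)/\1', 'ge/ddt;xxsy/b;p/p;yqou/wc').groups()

('p',)

After group 1 captures some text, `\1` only succeeds where that same text appears again.
`re.search` tries every starting position until one works.
The match spans [14:17] → 'p/p'.
Captured: group 1 = 'p'.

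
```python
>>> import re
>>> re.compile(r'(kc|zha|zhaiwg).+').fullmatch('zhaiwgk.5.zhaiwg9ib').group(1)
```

`|` is ordered: at each position the engine commits to the first alternative that works.
`fullmatch` succeeds only if the pattern covers the string from start to end.
The match spans [0:19] → 'zhaiwgk.5.zhaiwg9ib'.
Captured: group 1 = 'zha'.

'zha'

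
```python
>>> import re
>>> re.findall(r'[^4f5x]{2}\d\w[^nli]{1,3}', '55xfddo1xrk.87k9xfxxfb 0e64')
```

This matches exactly 2 of any character except [4f5x], then a digit; then a word character, then 1 to 3 of any character except [nli].
Matches: at [5:12] → 'do1xrk.'; at [13:20] → '7k9xfxx'; at [21:27] → 'b 0e64'.
Since nothing is captured, `findall` lists the 3 matched substrings directly.

['do1xrk.', '7k9xfxx', 'b 0e64']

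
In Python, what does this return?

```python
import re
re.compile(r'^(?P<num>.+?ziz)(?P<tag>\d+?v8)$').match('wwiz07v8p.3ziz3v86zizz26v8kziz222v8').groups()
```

('wwiz07v8p.3ziz3v86zizz26v8kziz', '222v8')

The match spans [0:35] → 'wwiz07v8p.3ziz3v86zizz26v8kziz222v8'.
Captured: group 1 = 'wwiz07v8p.3ziz3v86zizz26v8kziz', group 2 = '222v8'.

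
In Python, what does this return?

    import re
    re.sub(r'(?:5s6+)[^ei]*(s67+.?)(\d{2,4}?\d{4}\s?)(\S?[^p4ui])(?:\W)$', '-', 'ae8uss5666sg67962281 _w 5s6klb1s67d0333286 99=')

Pattern: the literal '5s', then one or more of the literal '6' (non-capturing group); then zero or more of any character except [ei]; then the literal 's6', then one or more of a literal '7', then optionally any character (captured); then 2 to 4 of a digit (lazy), then exactly 4 of a digit, then optionally whitespace (captured); then optionally a non-whitespace character, then any character except [p4ui] (captured); then a non-word character (non-capturing group); then anchored at the end.
Matches: at [24:46] → '5s6klb1s67d0333286 99='.
Every occurrence is swapped for '-'.

'ae8uss5666sg67962281 _w -'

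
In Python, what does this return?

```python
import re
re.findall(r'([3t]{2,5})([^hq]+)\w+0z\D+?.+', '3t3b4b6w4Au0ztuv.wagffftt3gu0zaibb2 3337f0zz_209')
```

`findall` packs the 2 group values into a tuple for every match.

[('3t3', 'b4b6w4Au0ztuv.wagffftt3gu0zaibb2 3337')]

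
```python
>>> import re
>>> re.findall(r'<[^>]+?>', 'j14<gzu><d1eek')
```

['<gzu>']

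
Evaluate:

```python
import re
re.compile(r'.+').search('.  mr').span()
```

(0, 5)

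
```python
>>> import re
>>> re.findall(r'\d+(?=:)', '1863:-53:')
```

Lookahead/lookbehind check context without consuming it, so the matched span excludes the asserted characters.
Walking the string: at [0:4] → '1863'; at [6:8] → '53'.
With no groups in the pattern, `findall` gives back each whole match — 2 here.

['1863', '53']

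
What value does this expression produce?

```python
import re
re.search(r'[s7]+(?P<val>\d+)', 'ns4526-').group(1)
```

This matches one or more of one of [s7]; then one or more of a digit (captured as 'val').
Unlike `match`, `search` isn't anchored — it looks for the pattern anywhere in the string.
The match spans [1:6] → 's4526'.
Captured: group 1 = '4526'.

'4526'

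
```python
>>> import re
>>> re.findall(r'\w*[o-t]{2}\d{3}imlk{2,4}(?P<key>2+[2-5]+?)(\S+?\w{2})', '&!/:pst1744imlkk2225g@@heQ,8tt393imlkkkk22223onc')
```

[('22223', 'onc')]

Pattern: zero or more of a word character, then exactly 2 of a character in [o-t]; then exactly 3 of a digit, then the literal 'iml', then 2 to 4 of the literal 'k'; then one or more of a literal '2', then one or more of a character in [2-5] (lazy) (captured as 'key'); then one or more of a non-whitespace character (lazy), then exactly 2 of a word character (captured).
`findall` packs the 2 group values into a tuple for every match.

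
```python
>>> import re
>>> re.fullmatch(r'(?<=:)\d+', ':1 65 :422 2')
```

None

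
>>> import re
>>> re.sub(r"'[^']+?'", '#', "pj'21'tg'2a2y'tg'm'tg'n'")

'pj#tg#tg#tg#'

Each match is replaced by '#'.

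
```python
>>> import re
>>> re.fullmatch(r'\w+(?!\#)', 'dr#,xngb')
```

None

For `fullmatch`, every character of the input must be accounted for by the pattern.
Here the string isn't matched end-to-end, so the call returns None.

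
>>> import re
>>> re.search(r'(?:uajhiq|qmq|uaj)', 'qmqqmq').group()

`search` walks the string left to right and returns the first match it finds.
The match spans [0:3] → 'qmq'.

'qmq'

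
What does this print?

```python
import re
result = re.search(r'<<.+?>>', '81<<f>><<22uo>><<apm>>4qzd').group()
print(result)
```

The `?` after the quantifier makes it lazy — it takes as little as possible before letting the rest of the pattern try.
The match spans [2:7] → '<<f>>'.

<<f>>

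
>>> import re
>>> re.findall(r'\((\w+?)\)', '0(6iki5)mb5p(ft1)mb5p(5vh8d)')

['6iki5', 'ft1', '5vh8d']

One capturing group, so `findall` returns just the captured substring from each match — 3 in all.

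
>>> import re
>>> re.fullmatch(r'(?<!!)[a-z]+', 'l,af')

None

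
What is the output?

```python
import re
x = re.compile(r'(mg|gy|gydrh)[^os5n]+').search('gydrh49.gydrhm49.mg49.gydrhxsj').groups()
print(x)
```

('gy',)

Branches in `(...|...)` are attempted left-to-right; the first branch that allows the whole pattern to succeed is taken.
`re.search` tries every starting position until one works.
The match spans [0:28] → 'gydrh49.gydrhm49.mg49.gydrhx'.
Captured: group 1 = 'gy'.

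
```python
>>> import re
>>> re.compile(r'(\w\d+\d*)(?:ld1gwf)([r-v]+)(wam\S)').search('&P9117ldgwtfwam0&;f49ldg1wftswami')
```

None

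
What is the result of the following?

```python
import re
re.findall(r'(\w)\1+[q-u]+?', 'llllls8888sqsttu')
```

['l', '8', 't']

`\1` has to match the exact text group 1 already captured.
Walking the string: at [0:6] match 'llllls', group 1 = 'l'; at [6:11] match '8888s', group 1 = '8'; at [13:16] match 'ttu', group 1 = 't'.
Because there's exactly one group, `findall` drops the full match and keeps group 1 from each hit.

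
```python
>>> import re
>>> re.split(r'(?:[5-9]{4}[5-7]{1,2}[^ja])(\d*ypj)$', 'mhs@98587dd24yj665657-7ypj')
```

['mhs@98587dd24yj', '7ypj', '']

This matches exactly 4 of a character in [5-9], then 1 to 2 of a character in [5-7], then any character except [ja] (non-capturing group); then zero or more of a digit, then the literal 'ypj' (captured); then anchored at the end.
Matches to split on: at [15:26] → '665657-7ypj'.
`re.split` interleaves the captured-group text with the surrounding fragments.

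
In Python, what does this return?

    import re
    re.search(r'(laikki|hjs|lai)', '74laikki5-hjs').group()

'laikki'

Alternation tries branches left to right and keeps the first one that lets the overall match succeed at that position.
`re.search` scans for the first position where the pattern succeeds.
The match spans [2:8] → 'laikki'.
Captured: group 1 = 'laikki'.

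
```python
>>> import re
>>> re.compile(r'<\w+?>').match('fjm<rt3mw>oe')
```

None

`re.match` won't scan ahead — the pattern has to work from the very first character.
Here the string doesn't start with a match, so the call returns None.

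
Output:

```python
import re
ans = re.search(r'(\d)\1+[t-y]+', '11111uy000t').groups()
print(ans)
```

('1',)

The match spans [0:7] → '11111uy'.
Captured: group 1 = '1'.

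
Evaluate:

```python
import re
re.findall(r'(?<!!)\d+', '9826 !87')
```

['9826', '7']

`(?!…)`/`(?<!…)` only lets a position through if the neighbouring text does NOT match; no characters are consumed.
Matches: at [0:4] → '9826'; at [7:8] → '7'.
`findall` yields the raw match text (2 of them) because the pattern has no groups.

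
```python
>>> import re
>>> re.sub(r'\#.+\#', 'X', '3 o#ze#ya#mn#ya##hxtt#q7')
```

'3 oXq7'

Matches: at [3:22] → '#ze#ya#mn#ya##hxtt#'.
Every occurrence is swapped for 'X'.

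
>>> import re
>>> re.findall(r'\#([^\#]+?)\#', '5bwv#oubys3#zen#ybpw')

['oubys3']

Matches: at [4:12] match '#oubys3#', group 1 = 'oubys3'.
With a single group, `findall` returns only what that group captured — 1 item.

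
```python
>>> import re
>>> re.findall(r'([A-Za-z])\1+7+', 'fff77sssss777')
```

['f', 's']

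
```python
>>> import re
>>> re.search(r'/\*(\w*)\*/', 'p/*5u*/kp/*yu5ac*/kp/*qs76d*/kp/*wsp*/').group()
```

'/*5u*/'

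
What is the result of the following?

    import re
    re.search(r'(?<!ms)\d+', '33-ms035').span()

(0, 2)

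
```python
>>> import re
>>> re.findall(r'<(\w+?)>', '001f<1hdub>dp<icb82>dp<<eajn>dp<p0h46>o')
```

['1hdub', 'icb82', 'eajn', 'p0h46']

Walking the string: at [4:11] match '<1hdub>', group 1 = '1hdub'; at [13:20] match '<icb82>', group 1 = 'icb82'; at [23:29] match '<eajn>', group 1 = 'eajn'; at [31:38] match '<p0h46>', group 1 = 'p0h46'.
With a single group, `findall` returns only what that group captured — 4 items.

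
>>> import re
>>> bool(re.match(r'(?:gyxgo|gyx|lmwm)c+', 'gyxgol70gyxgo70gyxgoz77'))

`match` is anchored at position 0; if the pattern doesn't fit there, it returns None.
Here the pattern fails at index 0, so the call returns None, and `bool(None)` is False.

False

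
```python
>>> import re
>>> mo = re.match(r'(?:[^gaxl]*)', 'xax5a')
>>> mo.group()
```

This matches zero or more of any character except [gaxl] (non-capturing group).
`re.match` won't scan ahead — the pattern has to work from the very first character.
The match spans [0:0] → ''.

''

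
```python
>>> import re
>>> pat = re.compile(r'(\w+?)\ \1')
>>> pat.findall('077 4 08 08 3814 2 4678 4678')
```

After group 1 captures some text, `\1` only succeeds where that same text appears again.
`findall` collects group 1 from each match (2 total).

['08', '4678']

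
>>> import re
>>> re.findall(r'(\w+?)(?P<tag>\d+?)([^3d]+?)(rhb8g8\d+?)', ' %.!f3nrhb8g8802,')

Pattern: one or more of a word character (lazy) (captured); then one or more of a digit (lazy) (captured as 'tag'); then one or more of any character except [3d] (lazy) (captured); then the literal 'rhb', then the literal '8g8', then one or more of a digit (lazy) (captured).
Lazy quantifiers expand one character at a time until the remainder of the pattern can match.
Walking the string: at [4:14] match 'f3nrhb8g88', groups = ('f', '3', 'n', 'rhb8g88').
4 groups means the one result is a tuple of 4 captured strings — 1 here.

[('f', '3', 'n', 'rhb8g88')]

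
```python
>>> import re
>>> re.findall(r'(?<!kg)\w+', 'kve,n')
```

A negative assertion filters positions out without eating any characters.
`findall` yields the raw match text (2 of them) because the pattern has no groups.

['kve', 'n']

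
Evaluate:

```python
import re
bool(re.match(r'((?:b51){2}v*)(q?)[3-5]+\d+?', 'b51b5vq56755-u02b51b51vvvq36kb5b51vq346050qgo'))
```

`match` is anchored at position 0; if the pattern doesn't fit there, it returns None.
Here position 0 doesn't satisfy it, so the call returns None, and `bool(None)` is False.

False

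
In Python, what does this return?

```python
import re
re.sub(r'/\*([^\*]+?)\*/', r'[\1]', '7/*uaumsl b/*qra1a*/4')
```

Matches: at [11:20] → '/*qra1a*/'.
`\1` in the replacement pulls in group 1's text for each match.

'7/*uaumsl b[qra1a]4'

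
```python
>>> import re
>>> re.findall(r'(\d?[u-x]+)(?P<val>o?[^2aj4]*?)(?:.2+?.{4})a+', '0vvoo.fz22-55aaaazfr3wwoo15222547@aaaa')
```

Pattern: optionally a digit, then one or more of a character in [u-x] (captured); then optionally a literal 'o', then zero or more of any character except [2aj4] (lazy) (captured as 'val'); then any character, then one or more of a literal '2' (lazy), then exactly 4 of any character (non-capturing group); then one or more of a literal 'a'.
Matches: at [0:17] match '0vvoo.fz22-55aaaa', groups = ('0vv', 'oo.f'); at [20:38] match '3wwoo15222547@aaaa', groups = ('3ww', 'oo1').
`findall` packs the 2 group values into a tuple for every match.

[('0vv', 'oo.f'), ('3ww', 'oo1')]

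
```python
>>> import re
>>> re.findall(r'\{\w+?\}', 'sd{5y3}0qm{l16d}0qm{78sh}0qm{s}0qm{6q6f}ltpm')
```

['{5y3}', '{l16d}', '{78sh}', '{s}', '{6q6f}']

Since nothing is captured, `findall` lists the 5 matched substrings directly.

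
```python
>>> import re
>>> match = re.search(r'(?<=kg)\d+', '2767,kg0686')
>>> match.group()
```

'0686'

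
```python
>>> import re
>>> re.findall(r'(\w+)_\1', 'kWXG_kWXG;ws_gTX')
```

`\1` has to match the exact text group 1 already captured.
One capturing group, so `findall` returns just the captured substring from the one match — 1 in all.

['kWXG']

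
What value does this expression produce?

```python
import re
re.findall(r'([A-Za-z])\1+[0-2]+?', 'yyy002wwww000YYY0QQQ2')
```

['y', 'w', 'Y', 'Q']

`\1` has to match the exact text group 1 already captured.
With a single group, `findall` returns only what that group captured — 4 items.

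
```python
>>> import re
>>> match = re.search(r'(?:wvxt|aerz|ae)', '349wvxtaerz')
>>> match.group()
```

'wvxt'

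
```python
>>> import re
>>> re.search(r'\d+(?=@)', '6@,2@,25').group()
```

The lookaround is zero-width — it requires the adjacent text to match without consuming it, so the asserted text isn't part of the match.
`re.search` tries every starting position until one works.
The match spans [0:1] → '6'.

'6'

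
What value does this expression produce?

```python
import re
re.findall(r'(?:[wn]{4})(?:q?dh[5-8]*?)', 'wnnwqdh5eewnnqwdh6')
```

['wnnwqdh']

The `?` after the quantifier makes it lazy — it takes as little as possible before letting the rest of the pattern try.
With no groups in the pattern, `findall` gives back each whole match — 1 here.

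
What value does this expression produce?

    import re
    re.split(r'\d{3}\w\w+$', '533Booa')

`split` removes every match and returns the 2 fragments in between.

['', '']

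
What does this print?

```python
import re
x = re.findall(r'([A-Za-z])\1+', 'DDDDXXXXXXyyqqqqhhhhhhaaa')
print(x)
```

['D', 'X', 'y', 'q', 'h', 'a']

`\1` has to match the exact text group 1 already captured.
One capturing group, so `findall` returns just the captured substring from each match — 6 in all.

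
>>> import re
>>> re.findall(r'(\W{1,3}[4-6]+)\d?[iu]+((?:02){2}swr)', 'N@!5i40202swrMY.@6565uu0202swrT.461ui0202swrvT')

[('.@6565', '0202swr'), ('.46', '0202swr')]

Pattern: 1 to 3 of a non-word character, then one or more of a character in [4-6] (captured); then optionally a digit, then one or more of one of [iu]; then the literal '02' repeated 2 times, then the literal 'swr' (captured).
Matches: at [15:30] match '.@6565uu0202swr', groups = ('.@6565', '0202swr'); at [31:44] match '.461ui0202swr', groups = ('.46', '0202swr').
2 groups means each result is a tuple of 2 captured strings — 2 here.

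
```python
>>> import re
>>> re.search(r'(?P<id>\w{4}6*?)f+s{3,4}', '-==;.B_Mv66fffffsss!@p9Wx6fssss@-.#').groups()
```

('B_Mv66',)

The match spans [5:19] → 'B_Mv66fffffsss'.
Captured: group 1 = 'B_Mv66'.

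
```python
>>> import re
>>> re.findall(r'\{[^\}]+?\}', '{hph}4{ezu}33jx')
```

['{hph}', '{ezu}']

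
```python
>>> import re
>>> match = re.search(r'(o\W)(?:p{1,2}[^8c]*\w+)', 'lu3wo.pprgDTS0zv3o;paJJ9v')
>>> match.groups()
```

('o.',)

The match spans [4:25] → 'o.pprgDTS0zv3o;paJJ9v'.
Captured: group 1 = 'o.'.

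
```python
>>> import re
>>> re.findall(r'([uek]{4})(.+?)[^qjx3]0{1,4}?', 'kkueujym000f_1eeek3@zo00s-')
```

[('kkue', 'ujy'), ('eeek', '3@z')]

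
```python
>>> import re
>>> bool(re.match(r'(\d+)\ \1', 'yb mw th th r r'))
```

False

`\1` has to match the exact text group 1 already captured.
`re.match` won't scan ahead — the pattern has to work from the very first character.
Here position 0 doesn't satisfy it, so the call returns None, and `bool(None)` is False.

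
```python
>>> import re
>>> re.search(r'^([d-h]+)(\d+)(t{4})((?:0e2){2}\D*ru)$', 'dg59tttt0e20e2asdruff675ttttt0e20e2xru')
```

Here no position works, so the call returns None.

None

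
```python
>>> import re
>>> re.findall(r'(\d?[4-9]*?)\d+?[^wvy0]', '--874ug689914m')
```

This matches optionally a digit, then zero or more of a character in [4-9] (lazy) (captured); then one or more of a digit (lazy), then any character except [wvy0].
Because the quantifier is non-greedy, it stops expanding at the earliest point where the rest of the pattern can succeed.
Matches: at [2:5] match '874', group 1 = '8'; at [7:10] match '689', group 1 = '6'; at [10:13] match '914', group 1 = '9'.
One capturing group, so `findall` returns just the captured substring from each match — 3 in all.

['8', '6', '9']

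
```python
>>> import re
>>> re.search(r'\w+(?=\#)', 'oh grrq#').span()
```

(3, 7)

Because the assertion is zero-width, the text it checks is not consumed and won't appear in the result.
`search` walks the string left to right and returns the first match it finds.
The match spans [3:7] → 'grrq'.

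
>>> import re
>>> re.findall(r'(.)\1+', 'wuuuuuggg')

`\1` has to match the exact text group 1 already captured.
Because there's exactly one group, `findall` drops the full match and keeps group 1 from each hit.

['u', 'g']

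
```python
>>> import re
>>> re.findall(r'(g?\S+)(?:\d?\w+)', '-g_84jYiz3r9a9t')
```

Pattern: optionally a literal 'g', then one or more of a non-whitespace character (captured); then optionally a digit, then one or more of a word character (non-capturing group).
Because there's exactly one group, `findall` drops the full match and keeps group 1 from the one hit.

['-g_84jYiz3r9a9']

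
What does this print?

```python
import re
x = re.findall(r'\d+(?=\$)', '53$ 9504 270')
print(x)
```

['53']

The `(?=…)`/`(?<=…)` assertion just peeks at neighbouring text; it doesn't advance the match position.
Scanning left to right: at [0:2] → '53'.
`findall` yields the raw match text (1 of them) because the pattern has no groups.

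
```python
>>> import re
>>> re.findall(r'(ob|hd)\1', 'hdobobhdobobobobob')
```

The backreference `\1` re-matches whatever the first group consumed, character for character.
Scanning left to right: at [2:6] match 'obob', group 1 = 'ob'; at [8:12] match 'obob', group 1 = 'ob'; at [12:16] match 'obob', group 1 = 'ob'.
Because there's exactly one group, `findall` drops the full match and keeps group 1 from each hit.

['ob', 'ob', 'ob']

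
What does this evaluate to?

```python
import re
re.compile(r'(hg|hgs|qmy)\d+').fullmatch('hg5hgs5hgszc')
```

None

`fullmatch` succeeds only if the pattern covers the string from start to end.
Here the pattern can't cover the whole string, so the call returns None.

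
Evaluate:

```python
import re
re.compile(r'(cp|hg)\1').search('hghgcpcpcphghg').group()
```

'hghg'

After group 1 captures some text, `\1` only succeeds where that same text appears again.
Unlike `match`, `search` isn't anchored — it looks for the pattern anywhere in the string.
The match spans [0:4] → 'hghg'.
Captured: group 1 = 'hg'.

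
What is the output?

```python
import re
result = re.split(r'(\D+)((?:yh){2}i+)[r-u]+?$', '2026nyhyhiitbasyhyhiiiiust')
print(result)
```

Because the pattern has a capturing group, `split` also inserts each captured text between the pieces.

['2026', 'nyhyhiitbas', 'yhyhiiii', '']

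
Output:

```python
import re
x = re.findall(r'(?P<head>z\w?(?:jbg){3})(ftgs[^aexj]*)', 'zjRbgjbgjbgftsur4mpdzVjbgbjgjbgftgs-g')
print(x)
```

Pattern: the literal 'z', then optionally a word character, then the literal 'jbg' repeated 3 times (captured as 'head'); then the literal 'ft', then the literal 'gs', then zero or more of any character except [aexj] (captured).
Multiple groups make `findall` return tuples — one 2-tuple for each match.
Nothing in the string satisfies the pattern, so the list is empty.

[]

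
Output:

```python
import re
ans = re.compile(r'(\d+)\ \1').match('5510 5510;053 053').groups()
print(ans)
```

The match spans [0:9] → '5510 5510'.
Captured: group 1 = '5510'.

('5510',)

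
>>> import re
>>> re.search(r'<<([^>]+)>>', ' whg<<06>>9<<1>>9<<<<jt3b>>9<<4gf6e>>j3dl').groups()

('06',)

`re.search` scans for the first position where the pattern succeeds.
The match spans [4:10] → '<<06>>'.
Captured: group 1 = '06'.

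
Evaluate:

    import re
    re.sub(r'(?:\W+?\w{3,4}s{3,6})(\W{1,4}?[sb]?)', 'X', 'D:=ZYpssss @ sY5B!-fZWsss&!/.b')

'DX@ sY5BX!/.b'

With the lazy modifier that quantifier settles for the fewest repetitions that let the rest of the pattern succeed (the atoms after it are unaffected and can still be greedy).
`sub` substitutes 'X' at each match site.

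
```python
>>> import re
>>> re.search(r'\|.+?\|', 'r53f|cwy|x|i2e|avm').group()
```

Lazy quantifiers expand one character at a time until the remainder of the pattern can match.
The match spans [4:9] → '|cwy|'.

'|cwy|'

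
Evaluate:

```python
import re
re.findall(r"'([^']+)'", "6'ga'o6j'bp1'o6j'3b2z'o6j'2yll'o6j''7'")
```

Because there's exactly one group, `findall` drops the full match and keeps group 1 from each hit.

['ga', 'bp1', '3b2z', '2yll', '7']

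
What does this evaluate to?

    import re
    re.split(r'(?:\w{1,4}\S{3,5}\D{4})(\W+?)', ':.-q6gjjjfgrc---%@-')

[':.-', '%', '@-']

This matches 1 to 4 of a word character, then 3 to 5 of a non-whitespace character, then exactly 4 of a non-digit (non-capturing group); then one or more of a non-word character (lazy) (captured).
The `?` after the quantifier makes it lazy — it takes as little as possible before letting the rest of the pattern try.
Matches to split on: at [3:17] → 'q6gjjjfgrc---%'.
With a capturing group present, the delimiter's captured portion is kept in the result list.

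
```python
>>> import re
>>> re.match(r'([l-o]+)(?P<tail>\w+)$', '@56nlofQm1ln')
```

None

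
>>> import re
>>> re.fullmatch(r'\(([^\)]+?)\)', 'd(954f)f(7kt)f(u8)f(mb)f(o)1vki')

None

`re.fullmatch` is like wrapping the pattern in `^…$` (in single-line mode).
Here the string isn't matched end-to-end, so the call returns None.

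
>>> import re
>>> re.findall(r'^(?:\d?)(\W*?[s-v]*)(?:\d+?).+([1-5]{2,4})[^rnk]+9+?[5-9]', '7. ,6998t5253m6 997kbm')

[('. ,', '53')]

This matches anchored at the start of the string; then optionally a digit (non-capturing group); then zero or more of a non-word character (lazy), then zero or more of a character in [s-v] (captured); then one or more of a digit (lazy) (non-capturing group); then one or more of any character; then 2 to 4 of a character in [1-5] (captured); then one or more of any character except [rnk], then one or more of the literal '9' (lazy), then a character in [5-9].
Scanning left to right: at [0:19] match '7. ,6998t5253m6 997', groups = ('. ,', '53').
`findall` packs the 2 group values into a tuple for every match.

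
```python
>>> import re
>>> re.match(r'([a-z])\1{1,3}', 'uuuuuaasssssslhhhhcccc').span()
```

(0, 4)

`re.match` only tries the pattern at the start of the string.
The match spans [0:4] → 'uuuu'.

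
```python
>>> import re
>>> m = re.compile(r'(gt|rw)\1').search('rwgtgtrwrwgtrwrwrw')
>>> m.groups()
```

('gt',)

The match spans [2:6] → 'gtgt'.
Captured: group 1 = 'gt'.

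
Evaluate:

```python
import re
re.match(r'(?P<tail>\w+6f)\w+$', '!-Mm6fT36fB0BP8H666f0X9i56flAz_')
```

None

Pattern: one or more of a word character, then the literal '6f' (captured as 'tail'); then one or more of a word character; then anchored at the end.
`match` is anchored at position 0; if the pattern doesn't fit there, it returns None.
Here the string doesn't start with a match, so the call returns None.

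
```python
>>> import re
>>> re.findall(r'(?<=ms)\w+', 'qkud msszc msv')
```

['szc', 'v']

Because the assertion is zero-width, the text it checks is not consumed and won't appear in the result.
Matches: at [7:10] → 'szc'; at [13:14] → 'v'.
Since nothing is captured, `findall` lists the 2 matched substrings directly.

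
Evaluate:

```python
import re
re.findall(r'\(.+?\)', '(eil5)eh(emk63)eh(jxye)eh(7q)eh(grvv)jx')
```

A `+?`/`*?`/`{m,n}?` starts at its minimum and grows only as far as needed for what follows to match.
Walking the string: at [0:6] → '(eil5)'; at [8:15] → '(emk63)'; at [17:23] → '(jxye)'; at [25:29] → '(7q)'; at [31:37] → '(grvv)'.
With no groups in the pattern, `findall` gives back each whole match — 5 here.

['(eil5)', '(emk63)', '(jxye)', '(7q)', '(grvv)']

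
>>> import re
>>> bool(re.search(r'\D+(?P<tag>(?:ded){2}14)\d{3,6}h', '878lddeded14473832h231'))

False

Pattern: one or more of a non-digit; then the literal 'ded' repeated 2 times, then the literal '14' (captured as 'tag'); then 3 to 6 of a digit, then a literal 'h'.
`re.search` scans for the first position where the pattern succeeds.
Here the pattern never matches, so the call returns None, and `bool(None)` is False.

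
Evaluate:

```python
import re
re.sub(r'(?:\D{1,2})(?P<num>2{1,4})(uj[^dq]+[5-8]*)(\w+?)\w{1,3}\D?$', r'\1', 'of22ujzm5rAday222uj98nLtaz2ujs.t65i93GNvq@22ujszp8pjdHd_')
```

'of22ujzm5rAday222uj98nLtaz2ujs.t65i93GNv22'

The pattern matches 1 to 2 of a non-digit (non-capturing group); then 1 to 4 of a literal '2' (captured as 'num'); then the literal 'uj', then one or more of any character except [dq], then zero or more of a character in [5-8] (captured); then one or more of a word character (lazy) (captured); then 1 to 3 of a word character, then optionally a non-digit; then anchored at the end.
Matches: at [40:56] → 'q@22ujszp8pjdHd_'.
The replacement refers to a captured group, so each match is rewritten using its own captured text.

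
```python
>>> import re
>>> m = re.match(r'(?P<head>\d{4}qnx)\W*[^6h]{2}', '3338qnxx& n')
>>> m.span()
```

(0, 9)

This matches exactly 4 of a digit, then the literal 'qnx' (captured as 'head'); then zero or more of a non-word character, then exactly 2 of any character except [6h].
`match` is anchored at position 0; if the pattern doesn't fit there, it returns None.
The match spans [0:9] → '3338qnxx&'.
Captured: group 1 = '3338qnx'.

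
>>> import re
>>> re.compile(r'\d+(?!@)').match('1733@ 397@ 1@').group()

'173'

The negative lookahead/lookbehind blocks any match where the forbidden context is present.
`re.match` won't scan ahead — the pattern has to work from the very first character.
The match spans [0:3] → '173'.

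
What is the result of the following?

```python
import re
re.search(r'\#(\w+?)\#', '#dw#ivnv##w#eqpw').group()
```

`re.search` tries every starting position until one works.
The match spans [0:4] → '#dw#'.
Captured: group 1 = 'dw'.

'#dw#'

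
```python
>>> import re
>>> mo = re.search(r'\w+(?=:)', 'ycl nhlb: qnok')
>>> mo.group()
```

'nhlb'

Because the assertion is zero-width, the text it checks is not consumed and won't appear in the result.
`search` walks the string left to right and returns the first match it finds.
The match spans [4:8] → 'nhlb'.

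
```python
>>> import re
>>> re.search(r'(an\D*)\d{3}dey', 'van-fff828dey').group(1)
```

'an-fff'

The match spans [1:13] → 'an-fff828dey'.
Captured: group 1 = 'an-fff'.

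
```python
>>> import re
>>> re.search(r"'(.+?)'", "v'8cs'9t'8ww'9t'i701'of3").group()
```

Unlike `match`, `search` isn't anchored — it looks for the pattern anywhere in the string.
The match spans [1:6] → "'8cs'".
Captured: group 1 = '8cs'.

"'8cs'"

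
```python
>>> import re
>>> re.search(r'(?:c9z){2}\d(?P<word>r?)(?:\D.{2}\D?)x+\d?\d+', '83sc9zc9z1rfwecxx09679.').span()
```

(3, 22)

Pattern: the literal 'c9z' repeated 2 times, then a digit; then optionally a literal 'r' (captured as 'word'); then a non-digit, then exactly 2 of any character, then optionally a non-digit (non-capturing group); then one or more of a literal 'x', then optionally a digit, then one or more of a digit.
Unlike `match`, `search` isn't anchored — it looks for the pattern anywhere in the string.
The match spans [3:22] → 'c9zc9z1rfwecxx09679'.
Captured: group 1 = 'r'.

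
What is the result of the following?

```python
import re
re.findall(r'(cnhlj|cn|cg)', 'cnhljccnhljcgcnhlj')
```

Alternation isn't longest-match — the leftmost alternative that fits at this position is chosen.
Walking the string: at [0:5] match 'cnhlj', group 1 = 'cnhlj'; at [6:11] match 'cnhlj', group 1 = 'cnhlj'; at [11:13] match 'cg', group 1 = 'cg'; at [13:18] match 'cnhlj', group 1 = 'cnhlj'.
Because there's exactly one group, `findall` drops the full match and keeps group 1 from each hit.

['cnhlj', 'cnhlj', 'cg', 'cnhlj']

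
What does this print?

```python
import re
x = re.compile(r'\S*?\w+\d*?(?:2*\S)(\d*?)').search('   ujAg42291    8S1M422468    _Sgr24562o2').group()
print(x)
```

ujAg42291

The match spans [3:12] → 'ujAg42291'.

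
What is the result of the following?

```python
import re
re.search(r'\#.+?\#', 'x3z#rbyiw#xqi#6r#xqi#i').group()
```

'#rbyiw#'

Because the quantifier is non-greedy, it stops expanding at the earliest point where the rest of the pattern can succeed.
`re.search` tries every starting position until one works.
The match spans [3:10] → '#rbyiw#'.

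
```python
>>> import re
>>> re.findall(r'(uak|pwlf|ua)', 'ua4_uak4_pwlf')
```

['ua', 'uak', 'pwlf']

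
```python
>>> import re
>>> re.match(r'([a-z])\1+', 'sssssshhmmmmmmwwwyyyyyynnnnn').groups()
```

The match spans [0:6] → 'ssssss'.
Captured: group 1 = 's'.

('s',)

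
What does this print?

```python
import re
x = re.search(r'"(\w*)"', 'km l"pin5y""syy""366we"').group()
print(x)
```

"pin5y"

Unlike `match`, `search` isn't anchored — it looks for the pattern anywhere in the string.
The match spans [4:11] → '"pin5y"'.
Captured: group 1 = 'pin5y'.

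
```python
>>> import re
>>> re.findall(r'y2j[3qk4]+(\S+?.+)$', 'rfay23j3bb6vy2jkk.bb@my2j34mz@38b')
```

One capturing group, so `findall` returns just the captured substring from the one match — 1 in all.

['.bb@my2j34mz@38b']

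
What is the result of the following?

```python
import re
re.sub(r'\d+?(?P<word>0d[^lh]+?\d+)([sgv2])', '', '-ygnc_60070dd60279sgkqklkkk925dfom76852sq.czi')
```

This matches one or more of a digit (lazy); then the literal '0d', then one or more of any character except [lh] (lazy), then one or more of a digit (captured as 'word'); then one of [sgv2] (captured).
Matches: at [6:19] → '60070dd60279s'.
`sub` substitutes '' at each match site.

'-ygnc_gkqklkkk925dfom76852sq.czi'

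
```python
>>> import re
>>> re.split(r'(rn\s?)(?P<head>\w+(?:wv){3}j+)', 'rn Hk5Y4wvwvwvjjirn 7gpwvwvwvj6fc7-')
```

['', 'rn ', 'Hk5Y4wvwvwvjj', 'i', 'rn ', '7gpwvwvwvj', '6fc7-']

This matches the literal 'rn', then optionally whitespace (captured); then one or more of a word character, then the literal 'wv' repeated 3 times, then one or more of the literal 'j' (captured as 'head').
Matches to split on: at [0:16] → 'rn Hk5Y4wvwvwvjj'; at [17:30] → 'rn 7gpwvwvwvj'.
The group in the pattern means `split` returns the separators' captures alongside the pieces.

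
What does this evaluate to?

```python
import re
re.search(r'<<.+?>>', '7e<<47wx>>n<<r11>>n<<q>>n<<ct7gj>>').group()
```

A non-greedy quantifier consumes as few characters as it can — just enough that the remainder of the pattern still matches from where it stops; whatever follows it matches normally.
`search` walks the string left to right and returns the first match it finds.
The match spans [2:10] → '<<47wx>>'.

'<<47wx>>'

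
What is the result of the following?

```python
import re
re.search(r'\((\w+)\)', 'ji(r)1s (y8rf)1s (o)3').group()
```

'(r)'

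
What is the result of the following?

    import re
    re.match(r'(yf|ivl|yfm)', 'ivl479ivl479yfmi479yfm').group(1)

'ivl'

The match spans [0:3] → 'ivl'.
Captured: group 1 = 'ivl'.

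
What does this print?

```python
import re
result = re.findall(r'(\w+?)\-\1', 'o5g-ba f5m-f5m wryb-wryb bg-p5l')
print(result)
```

['f5m', 'wryb']

A backreference is literal: `\1` must see the identical characters the first group matched.
With a single group, `findall` returns only what that group captured — 2 items.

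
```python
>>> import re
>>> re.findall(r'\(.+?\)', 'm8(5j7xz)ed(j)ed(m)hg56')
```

['(5j7xz)', '(j)', '(m)']

The `?` after the quantifier makes it lazy — it takes as little as possible before letting the rest of the pattern try.
Walking the string: at [2:9] → '(5j7xz)'; at [11:14] → '(j)'; at [16:19] → '(m)'.
With no groups in the pattern, `findall` gives back each whole match — 3 here.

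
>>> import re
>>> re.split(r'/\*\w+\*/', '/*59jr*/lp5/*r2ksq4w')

['', 'lp5/*r2ksq4w']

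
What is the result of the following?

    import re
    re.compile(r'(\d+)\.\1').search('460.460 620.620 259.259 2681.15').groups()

('460',)

The backreference `\1` re-matches whatever the first group consumed, character for character.
`re.search` tries every starting position until one works.
The match spans [0:7] → '460.460'.
Captured: group 1 = '460'.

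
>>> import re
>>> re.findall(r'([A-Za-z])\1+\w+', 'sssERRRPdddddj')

The backreference `\1` re-matches whatever the first group consumed, character for character.
`findall` collects group 1 from the one match (1 total).

['s']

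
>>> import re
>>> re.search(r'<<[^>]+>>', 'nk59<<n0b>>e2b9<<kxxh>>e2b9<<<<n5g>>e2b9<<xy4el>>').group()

'<<n0b>>'

The match spans [4:11] → '<<n0b>>'.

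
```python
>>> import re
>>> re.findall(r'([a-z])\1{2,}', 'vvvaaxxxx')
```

After group 1 captures some text, `\1` only succeeds where that same text appears again.
Matches: at [0:3] match 'vvv', group 1 = 'v'; at [5:9] match 'xxxx', group 1 = 'x'.
`findall` collects group 1 from each match (2 total).

['v', 'x']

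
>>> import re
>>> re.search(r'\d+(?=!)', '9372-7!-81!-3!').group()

'7'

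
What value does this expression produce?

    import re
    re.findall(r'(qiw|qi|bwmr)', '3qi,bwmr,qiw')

['qi', 'bwmr', 'qiw']

Alternation tries branches left to right and keeps the first one that lets the overall match succeed at that position.
With a single group, `findall` returns only what that group captured — 3 items.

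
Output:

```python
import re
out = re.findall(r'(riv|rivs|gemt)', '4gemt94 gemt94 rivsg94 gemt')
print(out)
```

['gemt', 'gemt', 'riv', 'gemt']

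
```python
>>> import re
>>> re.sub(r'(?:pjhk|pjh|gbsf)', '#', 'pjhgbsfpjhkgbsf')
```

'####'

The regex engine tests alternatives in the order written; an earlier branch that matches wins even if a later one would match more.
Matches: at [0:3] → 'pjh'; at [3:7] → 'gbsf'; at [7:11] → 'pjhk'; at [11:15] → 'gbsf'.
Each match is replaced by '#'.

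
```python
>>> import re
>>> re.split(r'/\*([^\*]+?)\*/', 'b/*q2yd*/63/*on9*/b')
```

The group in the pattern means `split` returns the separators' captures alongside the pieces.

['b', 'q2yd', '63', 'on9', 'b']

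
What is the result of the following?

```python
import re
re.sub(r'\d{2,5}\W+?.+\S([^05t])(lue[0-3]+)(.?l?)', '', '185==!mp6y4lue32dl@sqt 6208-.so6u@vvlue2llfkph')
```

'fkph'

The pattern matches 2 to 5 of a digit, then one or more of a non-word character (lazy), then one or more of any character; then a non-whitespace character; then any character except [05t] (captured); then the literal 'lue', then one or more of a character in [0-3] (captured); then optionally any character, then optionally a literal 'l' (captured).
Matches: at [0:42] → '185==!mp6y4lue32dl@sqt 6208-.so6u@vvlue2ll'.
Every occurrence is swapped for ''.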